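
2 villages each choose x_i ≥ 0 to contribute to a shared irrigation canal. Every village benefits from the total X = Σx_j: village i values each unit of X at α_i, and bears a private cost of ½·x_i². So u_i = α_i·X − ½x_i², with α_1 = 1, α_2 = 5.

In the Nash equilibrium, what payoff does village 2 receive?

Village i's FOC: ∂u_i/∂x_i = α_i − x_i = 0, so x_i* = α_i.
NE contributions = (1, 5); X = 6.
u_2 = α_2·X − ½·(x_2)² = 5·6 − ½·5² = 17.5.

17.5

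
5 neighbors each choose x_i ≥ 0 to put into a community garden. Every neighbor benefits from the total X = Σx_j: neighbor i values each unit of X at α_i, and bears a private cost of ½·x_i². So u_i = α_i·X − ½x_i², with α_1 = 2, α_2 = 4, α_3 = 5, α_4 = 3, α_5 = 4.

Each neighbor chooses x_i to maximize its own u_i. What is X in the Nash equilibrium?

Neighbor i's FOC: ∂u_i/∂x_i = α_i − x_i = 0, so x_i* = α_i.
NE contributions = (2, 4, 5, 3, 4); X = 18.

18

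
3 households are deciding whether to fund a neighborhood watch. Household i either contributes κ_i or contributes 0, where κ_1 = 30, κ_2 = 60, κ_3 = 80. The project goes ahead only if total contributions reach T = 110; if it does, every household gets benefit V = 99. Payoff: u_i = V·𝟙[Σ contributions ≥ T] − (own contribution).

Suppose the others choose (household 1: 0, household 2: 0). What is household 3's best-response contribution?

Others' total = 0. Even contributing 80 gives 80 < 110: no benefit either way.
Best response: 0.

0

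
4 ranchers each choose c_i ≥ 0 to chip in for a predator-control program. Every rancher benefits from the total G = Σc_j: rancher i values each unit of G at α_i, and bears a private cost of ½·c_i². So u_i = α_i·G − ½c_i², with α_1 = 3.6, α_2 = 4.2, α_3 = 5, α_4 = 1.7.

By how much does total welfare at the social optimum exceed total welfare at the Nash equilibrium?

Rancher i's FOC: ∂u_i/∂c_i = α_i − c_i = 0, so c_i* = α_i.
NE contributions = (3.6, 4.2, 5, 1.7); G = 14.5.
W^NE = (Σα)·G − ½Σα_i² = 14.5² − ½·58.49 = 181.005.
Planner sets c_i = Σα_j = 14.5 for every i, so G^SO = 4·14.5 = 58.
W^SO = (Σα)·G^SO − ½·4·(Σα)² = (4/2)·14.5² = 420.5.
Deadweight loss = W^SO − W^NE = 239.495.

239.495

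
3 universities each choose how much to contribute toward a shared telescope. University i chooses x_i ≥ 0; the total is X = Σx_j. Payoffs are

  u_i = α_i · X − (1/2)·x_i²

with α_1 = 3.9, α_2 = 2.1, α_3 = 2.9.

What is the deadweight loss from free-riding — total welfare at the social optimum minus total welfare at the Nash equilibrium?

University i's FOC: ∂u_i/∂x_i = α_i − x_i = 0, so x_i* = α_i.
NE contributions = (3.9, 2.1, 2.9); X = 8.9.
W^NE = (Σα)·X − ½Σα_i² = 8.9² − ½·28.03 = 65.195.
Planner sets x_i = Σα_j = 8.9 for every i, so X^SO = 3·8.9 = 26.7.
W^SO = (Σα)·X^SO − ½·3·(Σα)² = (3/2)·8.9² = 118.815.
Deadweight loss = W^SO − W^NE = 53.62.

53.62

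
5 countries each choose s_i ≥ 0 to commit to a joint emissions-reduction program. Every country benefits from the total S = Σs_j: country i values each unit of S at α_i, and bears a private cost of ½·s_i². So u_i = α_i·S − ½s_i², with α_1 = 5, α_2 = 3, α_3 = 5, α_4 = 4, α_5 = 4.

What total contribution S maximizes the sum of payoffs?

Planner FOC: ∂(Σu_j)/∂s_i = (Σα_j) − s_i = 0, so s_i^SO = Σα_j = 21 for every i; S^SO = 105.

105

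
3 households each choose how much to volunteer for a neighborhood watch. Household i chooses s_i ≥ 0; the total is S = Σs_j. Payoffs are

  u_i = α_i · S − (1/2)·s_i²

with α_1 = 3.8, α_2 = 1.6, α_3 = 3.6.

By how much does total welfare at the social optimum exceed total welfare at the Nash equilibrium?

55.48

Household i's FOC: ∂u_i/∂s_i = α_i − s_i = 0, so s_i* = α_i.
NE contributions = (3.8, 1.6, 3.6); S = 9.
W^NE = (Σα)·S − ½Σα_i² = 9² − ½·29.96 = 66.02.
Planner sets s_i = Σα_j = 9 for every i, so S^SO = 3·9 = 27.
W^SO = (Σα)·S^SO − ½·3·(Σα)² = (3/2)·9² = 121.5.
Deadweight loss = W^SO − W^NE = 55.48.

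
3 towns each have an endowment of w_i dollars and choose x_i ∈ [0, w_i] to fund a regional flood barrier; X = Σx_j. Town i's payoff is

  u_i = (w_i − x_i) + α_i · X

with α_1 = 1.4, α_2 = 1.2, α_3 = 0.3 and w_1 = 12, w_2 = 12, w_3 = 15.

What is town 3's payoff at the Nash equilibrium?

22.2

∂u_i/∂x_i = α_i − 1, so town i contributes w_i if α_i > 1, else 0.
α_i > 1 for i ∈ {1, 2}; NE contributions (12, 12, 0), X = 24.
u_3 = (15 − 0) + 0.3·24 = 22.2.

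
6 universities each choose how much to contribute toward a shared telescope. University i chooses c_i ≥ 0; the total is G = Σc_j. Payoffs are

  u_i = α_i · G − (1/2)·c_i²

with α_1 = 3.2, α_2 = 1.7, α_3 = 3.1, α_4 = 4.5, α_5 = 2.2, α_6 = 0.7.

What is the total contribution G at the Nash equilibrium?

University i's FOC: ∂u_i/∂c_i = α_i − c_i = 0, so c_i* = α_i.
NE contributions = (3.2, 1.7, 3.1, 4.5, 2.2, 0.7); G = 15.4.

15.4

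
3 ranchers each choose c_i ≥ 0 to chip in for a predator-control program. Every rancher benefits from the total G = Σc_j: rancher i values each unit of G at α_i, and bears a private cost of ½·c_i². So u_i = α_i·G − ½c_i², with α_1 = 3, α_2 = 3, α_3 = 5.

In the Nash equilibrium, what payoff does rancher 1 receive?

28.5

Rancher i's FOC: ∂u_i/∂c_i = α_i − c_i = 0, so c_i* = α_i.
NE contributions = (3, 3, 5); G = 11.
u_1 = α_1·G − ½·(c_1)² = 3·11 − ½·3² = 28.5.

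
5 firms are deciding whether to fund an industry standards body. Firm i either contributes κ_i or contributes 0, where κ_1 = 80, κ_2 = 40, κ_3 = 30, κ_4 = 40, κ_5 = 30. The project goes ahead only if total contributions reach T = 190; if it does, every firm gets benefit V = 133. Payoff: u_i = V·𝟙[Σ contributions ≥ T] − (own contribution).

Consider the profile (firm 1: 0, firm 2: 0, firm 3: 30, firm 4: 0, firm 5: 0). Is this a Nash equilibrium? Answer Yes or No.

Total = 30 < 190: not provided.
Firm 1 (pledges 0, payoff 0): pledging 80 → total 110, payoff -80. No gain.
Firm 2 (pledges 0, payoff 0): pledging 40 → total 70, payoff -40. No gain.
Firm 3 (pledges 30, payoff -30): dropping to 0 → total 0, payoff 0. Profitable deviation.

No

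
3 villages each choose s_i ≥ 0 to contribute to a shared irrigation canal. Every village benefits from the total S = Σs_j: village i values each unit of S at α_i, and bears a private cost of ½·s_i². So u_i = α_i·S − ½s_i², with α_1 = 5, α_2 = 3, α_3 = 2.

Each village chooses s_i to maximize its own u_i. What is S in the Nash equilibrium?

Village i's FOC: ∂u_i/∂s_i = α_i − s_i = 0, so s_i* = α_i.
NE contributions = (5, 3, 2); S = 10.

10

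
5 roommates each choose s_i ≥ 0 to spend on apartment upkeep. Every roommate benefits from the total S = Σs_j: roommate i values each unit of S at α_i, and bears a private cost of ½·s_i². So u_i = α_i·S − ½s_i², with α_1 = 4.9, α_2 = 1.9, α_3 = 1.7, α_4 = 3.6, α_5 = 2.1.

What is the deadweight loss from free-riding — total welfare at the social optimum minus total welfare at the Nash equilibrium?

326.4

Roommate i's FOC: ∂u_i/∂s_i = α_i − s_i = 0, so s_i* = α_i.
NE contributions = (4.9, 1.9, 1.7, 3.6, 2.1); S = 14.2.
W^NE = (Σα)·S − ½Σα_i² = 14.2² − ½·47.88 = 177.7.
Planner sets s_i = Σα_j = 14.2 for every i, so S^SO = 5·14.2 = 71.
W^SO = (Σα)·S^SO − ½·5·(Σα)² = (5/2)·14.2² = 504.1.
Deadweight loss = W^SO − W^NE = 326.4.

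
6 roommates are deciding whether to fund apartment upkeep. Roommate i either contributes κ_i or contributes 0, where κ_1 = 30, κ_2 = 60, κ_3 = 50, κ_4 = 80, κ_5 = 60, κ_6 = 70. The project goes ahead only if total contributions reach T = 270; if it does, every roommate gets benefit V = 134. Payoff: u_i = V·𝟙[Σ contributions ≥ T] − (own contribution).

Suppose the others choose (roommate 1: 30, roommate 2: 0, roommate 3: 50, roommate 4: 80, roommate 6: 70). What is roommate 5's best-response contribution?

60

Others' total = 230. Contributing 60 brings total to 290 ≥ 270: gain V − κ_5 = 74.
Best response: 60.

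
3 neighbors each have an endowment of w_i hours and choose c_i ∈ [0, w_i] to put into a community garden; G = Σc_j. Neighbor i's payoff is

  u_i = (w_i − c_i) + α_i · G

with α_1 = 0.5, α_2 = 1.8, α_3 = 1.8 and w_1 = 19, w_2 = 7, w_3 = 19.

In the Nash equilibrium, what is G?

∂u_i/∂c_i = α_i − 1, so neighbor i contributes w_i if α_i > 1, else 0.
α_i > 1 for i ∈ {2, 3}; NE contributions (0, 7, 19), G = 26.

26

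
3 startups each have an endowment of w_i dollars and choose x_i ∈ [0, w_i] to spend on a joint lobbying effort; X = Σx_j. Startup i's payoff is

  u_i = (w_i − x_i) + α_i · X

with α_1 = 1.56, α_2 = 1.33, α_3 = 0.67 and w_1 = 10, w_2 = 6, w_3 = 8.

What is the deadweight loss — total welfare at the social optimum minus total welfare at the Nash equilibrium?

∂u_i/∂x_i = α_i − 1, so startup i contributes w_i if α_i > 1, else 0.
α_i > 1 for i ∈ {1, 2}; NE contributions (10, 6, 0), X = 16.
W^NE = Σw_i − X^NE + (Σα_i)·X^NE = 24 + 2.56·16 = 64.96.
Planner: ∂(Σu_j)/∂x_i = Σα_j − 1 = 2.56 > 0, so everyone contributes w_i; X^SO = 24, W^SO = 24 + 2.56·24 = 85.44.
Deadweight loss = 20.48.

20.48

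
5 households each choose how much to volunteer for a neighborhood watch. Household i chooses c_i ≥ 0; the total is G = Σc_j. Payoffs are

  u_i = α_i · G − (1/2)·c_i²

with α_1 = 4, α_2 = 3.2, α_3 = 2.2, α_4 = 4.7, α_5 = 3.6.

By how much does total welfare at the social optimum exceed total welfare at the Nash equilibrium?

503

Household i's FOC: ∂u_i/∂c_i = α_i − c_i = 0, so c_i* = α_i.
NE contributions = (4, 3.2, 2.2, 4.7, 3.6); G = 17.7.
W^NE = (Σα)·G − ½Σα_i² = 17.7² − ½·66.13 = 280.225.
Planner sets c_i = Σα_j = 17.7 for every i, so G^SO = 5·17.7 = 88.5.
W^SO = (Σα)·G^SO − ½·5·(Σα)² = (5/2)·17.7² = 783.225.
Deadweight loss = W^SO − W^NE = 503.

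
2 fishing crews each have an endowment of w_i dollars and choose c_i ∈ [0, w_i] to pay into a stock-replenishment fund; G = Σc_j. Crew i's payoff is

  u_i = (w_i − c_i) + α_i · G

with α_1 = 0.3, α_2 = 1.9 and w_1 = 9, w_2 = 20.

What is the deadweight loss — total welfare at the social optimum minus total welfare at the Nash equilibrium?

10.8

∂u_i/∂c_i = α_i − 1, so crew i contributes w_i if α_i > 1, else 0.
α_i > 1 for i ∈ {2}; NE contributions (0, 20), G = 20.
W^NE = Σw_i − G^NE + (Σα_i)·G^NE = 29 + 1.2·20 = 53.
Planner: ∂(Σu_j)/∂c_i = Σα_j − 1 = 1.2 > 0, so everyone contributes w_i; G^SO = 29, W^SO = 29 + 1.2·29 = 63.8.
Deadweight loss = 10.8.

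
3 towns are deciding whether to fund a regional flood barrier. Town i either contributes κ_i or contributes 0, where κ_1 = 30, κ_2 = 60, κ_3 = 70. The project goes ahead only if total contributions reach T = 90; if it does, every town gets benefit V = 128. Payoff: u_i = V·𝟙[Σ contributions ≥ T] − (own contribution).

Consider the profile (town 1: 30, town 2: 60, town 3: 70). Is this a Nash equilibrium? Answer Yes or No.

No

Total = 160 ≥ 90: provided.
Town 1 (pledges 30, payoff 98): dropping to 0 → total 130, payoff 128. Profitable deviation.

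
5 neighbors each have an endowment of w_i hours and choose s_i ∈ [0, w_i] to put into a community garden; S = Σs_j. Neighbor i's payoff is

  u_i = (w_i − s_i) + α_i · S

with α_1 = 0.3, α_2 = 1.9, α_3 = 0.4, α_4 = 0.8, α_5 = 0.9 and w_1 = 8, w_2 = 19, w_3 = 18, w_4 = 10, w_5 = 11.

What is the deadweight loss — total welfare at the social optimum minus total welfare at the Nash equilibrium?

∂u_i/∂s_i = α_i − 1, so neighbor i contributes w_i if α_i > 1, else 0.
α_i > 1 for i ∈ {2}; NE contributions (0, 19, 0, 0, 0), S = 19.
W^NE = Σw_i − S^NE + (Σα_i)·S^NE = 66 + 3.3·19 = 128.7.
Planner: ∂(Σu_j)/∂s_i = Σα_j − 1 = 3.3 > 0, so everyone contributes w_i; S^SO = 66, W^SO = 66 + 3.3·66 = 283.8.
Deadweight loss = 155.1.

155.1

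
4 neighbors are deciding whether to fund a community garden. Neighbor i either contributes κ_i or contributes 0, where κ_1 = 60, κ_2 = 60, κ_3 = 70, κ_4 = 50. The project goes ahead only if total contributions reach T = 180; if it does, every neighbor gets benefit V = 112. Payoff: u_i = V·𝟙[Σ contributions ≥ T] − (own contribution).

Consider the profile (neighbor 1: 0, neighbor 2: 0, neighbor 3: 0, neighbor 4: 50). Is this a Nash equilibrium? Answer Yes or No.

Total = 50 < 180: not provided.
Neighbor 1 (pledges 0, payoff 0): pledging 60 → total 110, payoff -60. No gain.
Neighbor 2 (pledges 0, payoff 0): pledging 60 → total 110, payoff -60. No gain.
Neighbor 3 (pledges 0, payoff 0): pledging 70 → total 120, payoff -70. No gain.
Neighbor 4 (pledges 50, payoff -50): dropping to 0 → total 0, payoff 0. Profitable deviation.

No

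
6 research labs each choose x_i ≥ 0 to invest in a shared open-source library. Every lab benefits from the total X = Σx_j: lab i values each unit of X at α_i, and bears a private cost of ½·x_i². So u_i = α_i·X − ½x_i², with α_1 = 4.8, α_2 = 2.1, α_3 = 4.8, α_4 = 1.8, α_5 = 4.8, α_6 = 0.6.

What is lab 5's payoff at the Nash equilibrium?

79.2

Lab i's FOC: ∂u_i/∂x_i = α_i − x_i = 0, so x_i* = α_i.
NE contributions = (4.8, 2.1, 4.8, 1.8, 4.8, 0.6); X = 18.9.
u_5 = α_5·X − ½·(x_5)² = 4.8·18.9 − ½·4.8² = 79.2.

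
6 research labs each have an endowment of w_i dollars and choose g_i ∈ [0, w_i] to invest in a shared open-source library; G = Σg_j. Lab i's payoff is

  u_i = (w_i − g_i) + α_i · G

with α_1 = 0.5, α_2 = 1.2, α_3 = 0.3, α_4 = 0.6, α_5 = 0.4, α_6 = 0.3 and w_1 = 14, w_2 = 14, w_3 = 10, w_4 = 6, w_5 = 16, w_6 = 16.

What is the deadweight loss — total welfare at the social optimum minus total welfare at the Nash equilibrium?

142.6

∂u_i/∂g_i = α_i − 1, so lab i contributes w_i if α_i > 1, else 0.
α_i > 1 for i ∈ {2}; NE contributions (0, 14, 0, 0, 0, 0), G = 14.
W^NE = Σw_i − G^NE + (Σα_i)·G^NE = 76 + 2.3·14 = 108.2.
Planner: ∂(Σu_j)/∂g_i = Σα_j − 1 = 2.3 > 0, so everyone contributes w_i; G^SO = 76, W^SO = 76 + 2.3·76 = 250.8.
Deadweight loss = 142.6.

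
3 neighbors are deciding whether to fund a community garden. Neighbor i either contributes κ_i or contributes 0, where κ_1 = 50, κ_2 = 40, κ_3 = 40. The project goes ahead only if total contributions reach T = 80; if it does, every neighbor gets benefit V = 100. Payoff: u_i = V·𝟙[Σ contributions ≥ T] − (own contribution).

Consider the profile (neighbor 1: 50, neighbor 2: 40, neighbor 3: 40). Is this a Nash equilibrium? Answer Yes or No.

Total = 130 ≥ 80: provided.
Neighbor 1 (pledges 50, payoff 50): dropping to 0 → total 80, payoff 100. Profitable deviation.

No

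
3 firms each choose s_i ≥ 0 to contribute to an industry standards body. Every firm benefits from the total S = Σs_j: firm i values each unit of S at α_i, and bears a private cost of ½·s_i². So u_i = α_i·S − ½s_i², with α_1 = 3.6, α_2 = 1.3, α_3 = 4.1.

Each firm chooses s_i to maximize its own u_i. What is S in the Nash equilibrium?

Firm i's FOC: ∂u_i/∂s_i = α_i − s_i = 0, so s_i* = α_i.
NE contributions = (3.6, 1.3, 4.1); S = 9.

9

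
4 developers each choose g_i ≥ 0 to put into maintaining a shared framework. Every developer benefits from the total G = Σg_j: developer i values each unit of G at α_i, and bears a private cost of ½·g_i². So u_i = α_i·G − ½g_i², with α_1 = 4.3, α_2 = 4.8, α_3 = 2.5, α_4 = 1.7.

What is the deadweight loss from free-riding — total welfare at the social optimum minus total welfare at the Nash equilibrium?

202.225

Developer i's FOC: ∂u_i/∂g_i = α_i − g_i = 0, so g_i* = α_i.
NE contributions = (4.3, 4.8, 2.5, 1.7); G = 13.3.
W^NE = (Σα)·G − ½Σα_i² = 13.3² − ½·50.67 = 151.555.
Planner sets g_i = Σα_j = 13.3 for every i, so G^SO = 4·13.3 = 53.2.
W^SO = (Σα)·G^SO − ½·4·(Σα)² = (4/2)·13.3² = 353.78.
Deadweight loss = W^SO − W^NE = 202.225.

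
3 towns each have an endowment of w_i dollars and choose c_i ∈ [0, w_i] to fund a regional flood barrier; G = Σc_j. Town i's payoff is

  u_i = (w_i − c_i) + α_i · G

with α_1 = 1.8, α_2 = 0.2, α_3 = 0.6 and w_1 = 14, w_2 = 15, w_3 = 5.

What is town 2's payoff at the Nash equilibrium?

∂u_i/∂c_i = α_i − 1, so town i contributes w_i if α_i > 1, else 0.
α_i > 1 for i ∈ {1}; NE contributions (14, 0, 0), G = 14.
u_2 = (15 − 0) + 0.2·14 = 17.8.

17.8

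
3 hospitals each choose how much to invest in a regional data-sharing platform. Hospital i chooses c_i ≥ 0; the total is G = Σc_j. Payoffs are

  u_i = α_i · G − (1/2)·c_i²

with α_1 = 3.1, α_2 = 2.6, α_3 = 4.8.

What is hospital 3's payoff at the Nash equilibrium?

Hospital i's FOC: ∂u_i/∂c_i = α_i − c_i = 0, so c_i* = α_i.
NE contributions = (3.1, 2.6, 4.8); G = 10.5.
u_3 = α_3·G − ½·(c_3)² = 4.8·10.5 − ½·4.8² = 38.88.

38.88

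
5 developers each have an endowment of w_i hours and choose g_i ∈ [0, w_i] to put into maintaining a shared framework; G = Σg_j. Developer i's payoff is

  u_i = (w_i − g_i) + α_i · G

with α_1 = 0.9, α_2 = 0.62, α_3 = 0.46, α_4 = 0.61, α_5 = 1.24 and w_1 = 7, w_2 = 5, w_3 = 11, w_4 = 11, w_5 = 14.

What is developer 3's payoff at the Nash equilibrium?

∂u_i/∂g_i = α_i − 1, so developer i contributes w_i if α_i > 1, else 0.
α_i > 1 for i ∈ {5}; NE contributions (0, 0, 0, 0, 14), G = 14.
u_3 = (11 − 0) + 0.46·14 = 17.44.

17.44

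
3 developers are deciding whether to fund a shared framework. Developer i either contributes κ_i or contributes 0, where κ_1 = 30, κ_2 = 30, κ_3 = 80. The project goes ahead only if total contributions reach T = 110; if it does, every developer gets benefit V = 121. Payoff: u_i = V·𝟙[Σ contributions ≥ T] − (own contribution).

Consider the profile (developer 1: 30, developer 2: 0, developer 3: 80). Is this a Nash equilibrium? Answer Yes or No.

Yes

Total = 110 ≥ 110: provided.
Developer 1 (pledges 30, payoff 91): dropping to 0 → total 80, payoff 0. No gain.
Developer 2 (pledges 0, payoff 121): pledging 30 → total 140, payoff 91. No gain.
Developer 3 (pledges 80, payoff 41): dropping to 0 → total 30, payoff 0. No gain.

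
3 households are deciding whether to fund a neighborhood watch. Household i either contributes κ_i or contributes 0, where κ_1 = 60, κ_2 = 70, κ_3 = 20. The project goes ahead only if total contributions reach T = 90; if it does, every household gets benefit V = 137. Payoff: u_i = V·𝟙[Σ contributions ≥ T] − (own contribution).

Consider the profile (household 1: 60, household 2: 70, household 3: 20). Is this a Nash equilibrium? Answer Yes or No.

No

Total = 150 ≥ 90: provided.
Household 1 (pledges 60, payoff 77): dropping to 0 → total 90, payoff 137. Profitable deviation.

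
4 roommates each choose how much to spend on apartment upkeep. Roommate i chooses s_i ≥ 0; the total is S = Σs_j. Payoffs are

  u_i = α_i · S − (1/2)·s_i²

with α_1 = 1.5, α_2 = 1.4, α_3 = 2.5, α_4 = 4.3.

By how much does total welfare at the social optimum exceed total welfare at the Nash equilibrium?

Roommate i's FOC: ∂u_i/∂s_i = α_i − s_i = 0, so s_i* = α_i.
NE contributions = (1.5, 1.4, 2.5, 4.3); S = 9.7.
W^NE = (Σα)·S − ½Σα_i² = 9.7² − ½·28.95 = 79.615.
Planner sets s_i = Σα_j = 9.7 for every i, so S^SO = 4·9.7 = 38.8.
W^SO = (Σα)·S^SO − ½·4·(Σα)² = (4/2)·9.7² = 188.18.
Deadweight loss = W^SO − W^NE = 108.565.

108.565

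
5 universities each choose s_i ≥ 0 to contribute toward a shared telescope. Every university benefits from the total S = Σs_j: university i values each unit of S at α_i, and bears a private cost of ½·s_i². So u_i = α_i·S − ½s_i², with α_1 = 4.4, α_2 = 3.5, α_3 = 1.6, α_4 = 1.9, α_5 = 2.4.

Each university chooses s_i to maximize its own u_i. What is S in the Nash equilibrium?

13.8

University i's FOC: ∂u_i/∂s_i = α_i − s_i = 0, so s_i* = α_i.
NE contributions = (4.4, 3.5, 1.6, 1.9, 2.4); S = 13.8.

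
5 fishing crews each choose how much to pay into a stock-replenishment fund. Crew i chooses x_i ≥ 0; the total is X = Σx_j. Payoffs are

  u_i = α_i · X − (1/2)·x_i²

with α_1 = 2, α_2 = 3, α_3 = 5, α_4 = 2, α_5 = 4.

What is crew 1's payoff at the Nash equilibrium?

30

Crew i's FOC: ∂u_i/∂x_i = α_i − x_i = 0, so x_i* = α_i.
NE contributions = (2, 3, 5, 2, 4); X = 16.
u_1 = α_1·X − ½·(x_1)² = 2·16 − ½·2² = 30.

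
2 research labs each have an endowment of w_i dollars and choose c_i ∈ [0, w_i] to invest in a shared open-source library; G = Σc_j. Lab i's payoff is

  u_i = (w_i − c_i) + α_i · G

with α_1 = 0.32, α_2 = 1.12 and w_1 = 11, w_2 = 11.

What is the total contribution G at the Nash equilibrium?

11

∂u_i/∂c_i = α_i − 1, so lab i contributes w_i if α_i > 1, else 0.
α_i > 1 for i ∈ {2}; NE contributions (0, 11), G = 11.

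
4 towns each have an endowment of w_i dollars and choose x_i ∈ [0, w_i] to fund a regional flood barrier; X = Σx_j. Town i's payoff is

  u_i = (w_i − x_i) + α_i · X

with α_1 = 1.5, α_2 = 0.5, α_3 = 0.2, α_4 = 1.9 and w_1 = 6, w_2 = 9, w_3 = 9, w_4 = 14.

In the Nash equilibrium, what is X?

∂u_i/∂x_i = α_i − 1, so town i contributes w_i if α_i > 1, else 0.
α_i > 1 for i ∈ {1, 4}; NE contributions (6, 0, 0, 14), X = 20.

20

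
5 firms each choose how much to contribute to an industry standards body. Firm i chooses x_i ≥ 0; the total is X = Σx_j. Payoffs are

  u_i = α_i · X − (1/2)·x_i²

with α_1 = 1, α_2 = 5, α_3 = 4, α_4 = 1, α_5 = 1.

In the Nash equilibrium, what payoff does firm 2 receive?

Firm i's FOC: ∂u_i/∂x_i = α_i − x_i = 0, so x_i* = α_i.
NE contributions = (1, 5, 4, 1, 1); X = 12.
u_2 = α_2·X − ½·(x_2)² = 5·12 − ½·5² = 47.5.

47.5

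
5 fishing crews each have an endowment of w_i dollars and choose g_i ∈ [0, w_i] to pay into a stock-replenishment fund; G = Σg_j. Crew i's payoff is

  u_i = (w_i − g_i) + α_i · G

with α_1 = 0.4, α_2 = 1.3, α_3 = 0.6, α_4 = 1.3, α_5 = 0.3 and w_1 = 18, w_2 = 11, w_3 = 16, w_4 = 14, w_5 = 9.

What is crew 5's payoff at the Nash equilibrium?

16.5

∂u_i/∂g_i = α_i − 1, so crew i contributes w_i if α_i > 1, else 0.
α_i > 1 for i ∈ {2, 4}; NE contributions (0, 11, 0, 14, 0), G = 25.
u_5 = (9 − 0) + 0.3·25 = 16.5.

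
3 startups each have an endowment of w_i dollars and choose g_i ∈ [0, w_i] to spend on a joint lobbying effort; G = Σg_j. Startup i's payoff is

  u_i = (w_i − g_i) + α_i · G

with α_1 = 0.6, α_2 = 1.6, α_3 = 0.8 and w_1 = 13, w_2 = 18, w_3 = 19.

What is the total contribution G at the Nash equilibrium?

18

∂u_i/∂g_i = α_i − 1, so startup i contributes w_i if α_i > 1, else 0.
α_i > 1 for i ∈ {2}; NE contributions (0, 18, 0), G = 18.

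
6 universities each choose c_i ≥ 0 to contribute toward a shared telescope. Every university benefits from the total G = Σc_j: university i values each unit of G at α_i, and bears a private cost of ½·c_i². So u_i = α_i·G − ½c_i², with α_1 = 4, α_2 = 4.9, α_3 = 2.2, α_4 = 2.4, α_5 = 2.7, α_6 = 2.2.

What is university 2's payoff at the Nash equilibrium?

University i's FOC: ∂u_i/∂c_i = α_i − c_i = 0, so c_i* = α_i.
NE contributions = (4, 4.9, 2.2, 2.4, 2.7, 2.2); G = 18.4.
u_2 = α_2·G − ½·(c_2)² = 4.9·18.4 − ½·4.9² = 78.155.

78.155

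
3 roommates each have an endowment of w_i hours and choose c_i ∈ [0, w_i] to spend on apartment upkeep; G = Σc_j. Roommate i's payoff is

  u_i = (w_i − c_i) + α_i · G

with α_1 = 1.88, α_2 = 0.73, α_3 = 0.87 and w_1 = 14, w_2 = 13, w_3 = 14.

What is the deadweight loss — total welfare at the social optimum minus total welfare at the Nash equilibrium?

∂u_i/∂c_i = α_i − 1, so roommate i contributes w_i if α_i > 1, else 0.
α_i > 1 for i ∈ {1}; NE contributions (14, 0, 0), G = 14.
W^NE = Σw_i − G^NE + (Σα_i)·G^NE = 41 + 2.48·14 = 75.72.
Planner: ∂(Σu_j)/∂c_i = Σα_j − 1 = 2.48 > 0, so everyone contributes w_i; G^SO = 41, W^SO = 41 + 2.48·41 = 142.68.
Deadweight loss = 66.96.

66.96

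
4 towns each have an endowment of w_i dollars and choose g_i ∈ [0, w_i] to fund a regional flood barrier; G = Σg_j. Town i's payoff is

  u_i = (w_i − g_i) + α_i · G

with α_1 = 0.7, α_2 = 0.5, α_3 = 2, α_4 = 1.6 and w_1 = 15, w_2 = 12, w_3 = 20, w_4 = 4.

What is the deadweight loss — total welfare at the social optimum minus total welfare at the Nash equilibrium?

102.6

∂u_i/∂g_i = α_i − 1, so town i contributes w_i if α_i > 1, else 0.
α_i > 1 for i ∈ {3, 4}; NE contributions (0, 0, 20, 4), G = 24.
W^NE = Σw_i − G^NE + (Σα_i)·G^NE = 51 + 3.8·24 = 142.2.
Planner: ∂(Σu_j)/∂g_i = Σα_j − 1 = 3.8 > 0, so everyone contributes w_i; G^SO = 51, W^SO = 51 + 3.8·51 = 244.8.
Deadweight loss = 102.6.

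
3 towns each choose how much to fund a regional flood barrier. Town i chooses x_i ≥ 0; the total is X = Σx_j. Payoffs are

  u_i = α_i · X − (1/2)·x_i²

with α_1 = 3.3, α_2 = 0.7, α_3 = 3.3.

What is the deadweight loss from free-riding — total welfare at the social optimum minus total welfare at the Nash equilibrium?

37.78

Town i's FOC: ∂u_i/∂x_i = α_i − x_i = 0, so x_i* = α_i.
NE contributions = (3.3, 0.7, 3.3); X = 7.3.
W^NE = (Σα)·X − ½Σα_i² = 7.3² − ½·22.27 = 42.155.
Planner sets x_i = Σα_j = 7.3 for every i, so X^SO = 3·7.3 = 21.9.
W^SO = (Σα)·X^SO − ½·3·(Σα)² = (3/2)·7.3² = 79.935.
Deadweight loss = W^SO − W^NE = 37.78.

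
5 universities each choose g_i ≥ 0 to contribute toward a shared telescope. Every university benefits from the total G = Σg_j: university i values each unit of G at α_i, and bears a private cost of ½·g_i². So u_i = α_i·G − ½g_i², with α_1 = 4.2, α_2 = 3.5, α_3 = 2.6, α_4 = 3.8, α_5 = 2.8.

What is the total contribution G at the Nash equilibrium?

University i's FOC: ∂u_i/∂g_i = α_i − g_i = 0, so g_i* = α_i.
NE contributions = (4.2, 3.5, 2.6, 3.8, 2.8); G = 16.9.

16.9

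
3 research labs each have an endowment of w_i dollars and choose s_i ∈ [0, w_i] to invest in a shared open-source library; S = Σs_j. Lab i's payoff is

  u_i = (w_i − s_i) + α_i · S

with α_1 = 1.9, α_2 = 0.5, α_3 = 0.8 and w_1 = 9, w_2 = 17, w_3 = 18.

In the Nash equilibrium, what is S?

∂u_i/∂s_i = α_i − 1, so lab i contributes w_i if α_i > 1, else 0.
α_i > 1 for i ∈ {1}; NE contributions (9, 0, 0), S = 9.

9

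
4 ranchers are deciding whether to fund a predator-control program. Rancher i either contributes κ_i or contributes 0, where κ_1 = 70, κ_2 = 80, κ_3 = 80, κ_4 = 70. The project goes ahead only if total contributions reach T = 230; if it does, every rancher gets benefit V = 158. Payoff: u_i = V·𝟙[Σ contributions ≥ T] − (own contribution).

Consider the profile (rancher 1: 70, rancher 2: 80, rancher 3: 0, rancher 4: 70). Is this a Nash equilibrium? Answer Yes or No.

No

Total = 220 < 230: not provided.
Rancher 1 (pledges 70, payoff -70): dropping to 0 → total 150, payoff 0. Profitable deviation.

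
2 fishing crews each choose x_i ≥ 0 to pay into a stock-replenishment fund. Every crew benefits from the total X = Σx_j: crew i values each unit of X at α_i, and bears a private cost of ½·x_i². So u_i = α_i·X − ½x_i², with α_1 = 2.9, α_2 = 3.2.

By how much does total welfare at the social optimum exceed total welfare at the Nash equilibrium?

9.325

Crew i's FOC: ∂u_i/∂x_i = α_i − x_i = 0, so x_i* = α_i.
NE contributions = (2.9, 3.2); X = 6.1.
W^NE = (Σα)·X − ½Σα_i² = 6.1² − ½·18.65 = 27.885.
Planner sets x_i = Σα_j = 6.1 for every i, so X^SO = 2·6.1 = 12.2.
W^SO = (Σα)·X^SO − ½·2·(Σα)² = (2/2)·6.1² = 37.21.
Deadweight loss = W^SO − W^NE = 9.325.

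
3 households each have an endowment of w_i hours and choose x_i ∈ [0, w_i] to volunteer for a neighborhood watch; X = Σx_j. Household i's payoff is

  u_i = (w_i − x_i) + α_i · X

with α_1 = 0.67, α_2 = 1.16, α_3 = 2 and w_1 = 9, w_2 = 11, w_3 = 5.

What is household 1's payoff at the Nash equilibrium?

∂u_i/∂x_i = α_i − 1, so household i contributes w_i if α_i > 1, else 0.
α_i > 1 for i ∈ {2, 3}; NE contributions (0, 11, 5), X = 16.
u_1 = (9 − 0) + 0.67·16 = 19.72.

19.72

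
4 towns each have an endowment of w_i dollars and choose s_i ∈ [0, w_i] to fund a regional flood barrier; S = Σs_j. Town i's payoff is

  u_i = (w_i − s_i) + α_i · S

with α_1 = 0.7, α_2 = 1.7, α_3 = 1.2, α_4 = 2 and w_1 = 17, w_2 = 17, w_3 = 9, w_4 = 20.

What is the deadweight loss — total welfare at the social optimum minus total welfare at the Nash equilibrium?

∂u_i/∂s_i = α_i − 1, so town i contributes w_i if α_i > 1, else 0.
α_i > 1 for i ∈ {2, 3, 4}; NE contributions (0, 17, 9, 20), S = 46.
W^NE = Σw_i − S^NE + (Σα_i)·S^NE = 63 + 4.6·46 = 274.6.
Planner: ∂(Σu_j)/∂s_i = Σα_j − 1 = 4.6 > 0, so everyone contributes w_i; S^SO = 63, W^SO = 63 + 4.6·63 = 352.8.
Deadweight loss = 78.2.

78.2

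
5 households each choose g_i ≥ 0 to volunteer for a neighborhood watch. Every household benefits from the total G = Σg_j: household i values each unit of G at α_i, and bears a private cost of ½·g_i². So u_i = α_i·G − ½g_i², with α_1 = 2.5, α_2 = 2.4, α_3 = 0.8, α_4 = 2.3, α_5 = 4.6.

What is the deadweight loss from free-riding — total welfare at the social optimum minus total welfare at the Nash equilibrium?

Household i's FOC: ∂u_i/∂g_i = α_i − g_i = 0, so g_i* = α_i.
NE contributions = (2.5, 2.4, 0.8, 2.3, 4.6); G = 12.6.
W^NE = (Σα)·G − ½Σα_i² = 12.6² − ½·39.1 = 139.21.
Planner sets g_i = Σα_j = 12.6 for every i, so G^SO = 5·12.6 = 63.
W^SO = (Σα)·G^SO − ½·5·(Σα)² = (5/2)·12.6² = 396.9.
Deadweight loss = W^SO − W^NE = 257.69.

257.69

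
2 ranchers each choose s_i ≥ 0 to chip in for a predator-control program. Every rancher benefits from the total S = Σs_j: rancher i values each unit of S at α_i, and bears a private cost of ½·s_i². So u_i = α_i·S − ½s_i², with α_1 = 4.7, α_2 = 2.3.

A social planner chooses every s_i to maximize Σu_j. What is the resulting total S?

14

Planner FOC: ∂(Σu_j)/∂s_i = (Σα_j) − s_i = 0, so s_i^SO = Σα_j = 7 for every i; S^SO = 14.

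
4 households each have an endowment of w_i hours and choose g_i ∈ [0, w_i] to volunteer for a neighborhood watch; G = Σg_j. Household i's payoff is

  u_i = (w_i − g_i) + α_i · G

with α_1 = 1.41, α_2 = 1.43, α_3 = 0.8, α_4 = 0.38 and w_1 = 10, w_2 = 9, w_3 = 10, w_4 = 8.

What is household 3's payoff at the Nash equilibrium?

∂u_i/∂g_i = α_i − 1, so household i contributes w_i if α_i > 1, else 0.
α_i > 1 for i ∈ {1, 2}; NE contributions (10, 9, 0, 0), G = 19.
u_3 = (10 − 0) + 0.8·19 = 25.2.

25.2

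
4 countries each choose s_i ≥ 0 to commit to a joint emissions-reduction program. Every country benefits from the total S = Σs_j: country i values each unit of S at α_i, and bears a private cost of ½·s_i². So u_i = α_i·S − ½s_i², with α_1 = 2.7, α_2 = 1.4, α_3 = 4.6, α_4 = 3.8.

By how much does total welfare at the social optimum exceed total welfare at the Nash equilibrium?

Country i's FOC: ∂u_i/∂s_i = α_i − s_i = 0, so s_i* = α_i.
NE contributions = (2.7, 1.4, 4.6, 3.8); S = 12.5.
W^NE = (Σα)·S − ½Σα_i² = 12.5² − ½·44.85 = 133.825.
Planner sets s_i = Σα_j = 12.5 for every i, so S^SO = 4·12.5 = 50.
W^SO = (Σα)·S^SO − ½·4·(Σα)² = (4/2)·12.5² = 312.5.
Deadweight loss = W^SO − W^NE = 178.675.

178.675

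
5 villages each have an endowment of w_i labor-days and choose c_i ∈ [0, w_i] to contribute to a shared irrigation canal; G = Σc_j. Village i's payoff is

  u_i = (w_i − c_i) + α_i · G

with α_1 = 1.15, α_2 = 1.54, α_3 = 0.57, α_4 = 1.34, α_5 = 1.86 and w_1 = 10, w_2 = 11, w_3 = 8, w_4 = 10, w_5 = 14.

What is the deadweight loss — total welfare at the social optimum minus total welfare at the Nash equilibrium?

∂u_i/∂c_i = α_i − 1, so village i contributes w_i if α_i > 1, else 0.
α_i > 1 for i ∈ {1, 2, 4, 5}; NE contributions (10, 11, 0, 10, 14), G = 45.
W^NE = Σw_i − G^NE + (Σα_i)·G^NE = 53 + 5.46·45 = 298.7.
Planner: ∂(Σu_j)/∂c_i = Σα_j − 1 = 5.46 > 0, so everyone contributes w_i; G^SO = 53, W^SO = 53 + 5.46·53 = 342.38.
Deadweight loss = 43.68.

43.68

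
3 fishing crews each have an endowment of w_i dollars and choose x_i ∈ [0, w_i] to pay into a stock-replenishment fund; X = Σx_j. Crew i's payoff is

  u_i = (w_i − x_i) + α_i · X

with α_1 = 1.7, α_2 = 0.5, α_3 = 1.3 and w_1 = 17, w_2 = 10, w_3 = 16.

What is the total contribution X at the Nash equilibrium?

∂u_i/∂x_i = α_i − 1, so crew i contributes w_i if α_i > 1, else 0.
α_i > 1 for i ∈ {1, 3}; NE contributions (17, 0, 16), X = 33.

33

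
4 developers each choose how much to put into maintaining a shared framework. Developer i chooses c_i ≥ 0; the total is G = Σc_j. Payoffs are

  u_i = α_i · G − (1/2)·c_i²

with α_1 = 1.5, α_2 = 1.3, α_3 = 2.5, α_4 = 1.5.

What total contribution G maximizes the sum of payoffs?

Planner FOC: ∂(Σu_j)/∂c_i = (Σα_j) − c_i = 0, so c_i^SO = Σα_j = 6.8 for every i; G^SO = 27.2.

27.2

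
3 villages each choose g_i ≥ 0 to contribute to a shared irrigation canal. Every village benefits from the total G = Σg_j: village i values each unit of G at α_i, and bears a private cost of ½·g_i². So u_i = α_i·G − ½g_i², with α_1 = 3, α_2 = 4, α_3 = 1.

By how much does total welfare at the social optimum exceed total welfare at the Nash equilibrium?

45

Village i's FOC: ∂u_i/∂g_i = α_i − g_i = 0, so g_i* = α_i.
NE contributions = (3, 4, 1); G = 8.
W^NE = (Σα)·G − ½Σα_i² = 8² − ½·26 = 51.
Planner sets g_i = Σα_j = 8 for every i, so G^SO = 3·8 = 24.
W^SO = (Σα)·G^SO − ½·3·(Σα)² = (3/2)·8² = 96.
Deadweight loss = W^SO − W^NE = 45.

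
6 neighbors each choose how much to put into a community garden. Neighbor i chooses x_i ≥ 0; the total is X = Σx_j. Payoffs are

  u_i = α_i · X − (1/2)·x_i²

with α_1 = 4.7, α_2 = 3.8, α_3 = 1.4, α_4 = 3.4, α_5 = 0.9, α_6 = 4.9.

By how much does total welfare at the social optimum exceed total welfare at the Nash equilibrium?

Neighbor i's FOC: ∂u_i/∂x_i = α_i − x_i = 0, so x_i* = α_i.
NE contributions = (4.7, 3.8, 1.4, 3.4, 0.9, 4.9); X = 19.1.
W^NE = (Σα)·X − ½Σα_i² = 19.1² − ½·74.87 = 327.375.
Planner sets x_i = Σα_j = 19.1 for every i, so X^SO = 6·19.1 = 114.6.
W^SO = (Σα)·X^SO − ½·6·(Σα)² = (6/2)·19.1² = 1094.43.
Deadweight loss = W^SO − W^NE = 767.055.

767.055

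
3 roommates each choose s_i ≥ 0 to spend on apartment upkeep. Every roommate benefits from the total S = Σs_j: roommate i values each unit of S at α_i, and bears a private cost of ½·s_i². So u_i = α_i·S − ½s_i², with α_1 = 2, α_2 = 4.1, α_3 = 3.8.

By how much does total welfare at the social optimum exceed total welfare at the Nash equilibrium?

66.63

Roommate i's FOC: ∂u_i/∂s_i = α_i − s_i = 0, so s_i* = α_i.
NE contributions = (2, 4.1, 3.8); S = 9.9.
W^NE = (Σα)·S − ½Σα_i² = 9.9² − ½·35.25 = 80.385.
Planner sets s_i = Σα_j = 9.9 for every i, so S^SO = 3·9.9 = 29.7.
W^SO = (Σα)·S^SO − ½·3·(Σα)² = (3/2)·9.9² = 147.015.
Deadweight loss = W^SO − W^NE = 66.63.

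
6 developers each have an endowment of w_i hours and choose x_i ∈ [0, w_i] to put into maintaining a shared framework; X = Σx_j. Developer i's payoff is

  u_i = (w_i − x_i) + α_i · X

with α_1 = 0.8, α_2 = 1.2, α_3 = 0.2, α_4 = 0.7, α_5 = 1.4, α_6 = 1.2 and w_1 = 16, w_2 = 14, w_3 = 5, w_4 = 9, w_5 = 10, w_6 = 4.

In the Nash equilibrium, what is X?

28

∂u_i/∂x_i = α_i − 1, so developer i contributes w_i if α_i > 1, else 0.
α_i > 1 for i ∈ {2, 5, 6}; NE contributions (0, 14, 0, 0, 10, 4), X = 28.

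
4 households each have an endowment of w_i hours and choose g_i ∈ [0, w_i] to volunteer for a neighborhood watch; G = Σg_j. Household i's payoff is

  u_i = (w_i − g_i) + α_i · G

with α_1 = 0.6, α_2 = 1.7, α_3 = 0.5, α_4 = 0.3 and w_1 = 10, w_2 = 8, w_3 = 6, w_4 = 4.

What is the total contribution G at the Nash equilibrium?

∂u_i/∂g_i = α_i − 1, so household i contributes w_i if α_i > 1, else 0.
α_i > 1 for i ∈ {2}; NE contributions (0, 8, 0, 0), G = 8.

8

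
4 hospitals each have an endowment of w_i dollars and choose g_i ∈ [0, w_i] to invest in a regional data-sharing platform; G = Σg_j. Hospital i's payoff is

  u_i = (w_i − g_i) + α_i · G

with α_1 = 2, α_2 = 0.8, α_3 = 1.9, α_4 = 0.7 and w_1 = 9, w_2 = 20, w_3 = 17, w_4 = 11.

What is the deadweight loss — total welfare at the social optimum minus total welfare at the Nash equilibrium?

∂u_i/∂g_i = α_i − 1, so hospital i contributes w_i if α_i > 1, else 0.
α_i > 1 for i ∈ {1, 3}; NE contributions (9, 0, 17, 0), G = 26.
W^NE = Σw_i − G^NE + (Σα_i)·G^NE = 57 + 4.4·26 = 171.4.
Planner: ∂(Σu_j)/∂g_i = Σα_j − 1 = 4.4 > 0, so everyone contributes w_i; G^SO = 57, W^SO = 57 + 4.4·57 = 307.8.
Deadweight loss = 136.4.

136.4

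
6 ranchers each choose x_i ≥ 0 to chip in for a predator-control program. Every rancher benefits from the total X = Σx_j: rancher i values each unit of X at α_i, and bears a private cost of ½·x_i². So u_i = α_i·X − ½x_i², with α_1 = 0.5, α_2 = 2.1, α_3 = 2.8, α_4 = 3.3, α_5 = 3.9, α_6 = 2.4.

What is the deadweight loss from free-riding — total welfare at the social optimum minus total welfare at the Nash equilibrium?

472.18

Rancher i's FOC: ∂u_i/∂x_i = α_i − x_i = 0, so x_i* = α_i.
NE contributions = (0.5, 2.1, 2.8, 3.3, 3.9, 2.4); X = 15.
W^NE = (Σα)·X − ½Σα_i² = 15² − ½·44.36 = 202.82.
Planner sets x_i = Σα_j = 15 for every i, so X^SO = 6·15 = 90.
W^SO = (Σα)·X^SO − ½·6·(Σα)² = (6/2)·15² = 675.
Deadweight loss = W^SO − W^NE = 472.18.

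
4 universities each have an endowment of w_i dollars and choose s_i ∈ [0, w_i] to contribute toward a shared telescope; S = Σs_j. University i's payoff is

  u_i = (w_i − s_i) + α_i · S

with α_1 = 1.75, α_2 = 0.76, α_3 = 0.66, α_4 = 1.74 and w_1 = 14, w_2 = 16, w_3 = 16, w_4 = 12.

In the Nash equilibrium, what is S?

26

∂u_i/∂s_i = α_i − 1, so university i contributes w_i if α_i > 1, else 0.
α_i > 1 for i ∈ {1, 4}; NE contributions (14, 0, 0, 12), S = 26.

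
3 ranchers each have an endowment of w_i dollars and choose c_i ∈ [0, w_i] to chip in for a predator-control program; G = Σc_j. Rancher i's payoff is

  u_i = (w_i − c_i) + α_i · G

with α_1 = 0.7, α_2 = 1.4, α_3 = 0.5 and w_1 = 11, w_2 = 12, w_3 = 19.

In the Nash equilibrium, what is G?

12

∂u_i/∂c_i = α_i − 1, so rancher i contributes w_i if α_i > 1, else 0.
α_i > 1 for i ∈ {2}; NE contributions (0, 12, 0), G = 12.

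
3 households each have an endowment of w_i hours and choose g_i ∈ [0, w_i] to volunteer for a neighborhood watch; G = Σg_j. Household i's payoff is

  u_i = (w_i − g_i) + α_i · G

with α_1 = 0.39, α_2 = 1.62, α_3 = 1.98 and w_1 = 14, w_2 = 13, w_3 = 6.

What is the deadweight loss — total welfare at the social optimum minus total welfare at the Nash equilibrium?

∂u_i/∂g_i = α_i − 1, so household i contributes w_i if α_i > 1, else 0.
α_i > 1 for i ∈ {2, 3}; NE contributions (0, 13, 6), G = 19.
W^NE = Σw_i − G^NE + (Σα_i)·G^NE = 33 + 2.99·19 = 89.81.
Planner: ∂(Σu_j)/∂g_i = Σα_j − 1 = 2.99 > 0, so everyone contributes w_i; G^SO = 33, W^SO = 33 + 2.99·33 = 131.67.
Deadweight loss = 41.86.

41.86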